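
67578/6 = 11263 =11263.00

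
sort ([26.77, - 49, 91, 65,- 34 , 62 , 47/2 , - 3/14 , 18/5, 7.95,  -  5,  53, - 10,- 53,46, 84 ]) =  [ - 53,  -  49 , - 34, - 10, - 5 , - 3/14,18/5,7.95,  47/2, 26.77,  46,53, 62, 65,  84,91 ] 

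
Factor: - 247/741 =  - 1/3 = - 3^(-1)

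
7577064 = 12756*594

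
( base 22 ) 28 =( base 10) 52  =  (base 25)22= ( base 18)2g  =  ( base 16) 34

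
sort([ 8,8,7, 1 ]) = [ 1,  7,8,8 ]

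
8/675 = 8/675 = 0.01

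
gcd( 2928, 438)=6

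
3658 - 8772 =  - 5114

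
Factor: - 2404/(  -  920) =601/230 = 2^(-1) *5^ (-1)*23^ (-1 )*601^1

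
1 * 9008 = 9008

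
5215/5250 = 149/150 = 0.99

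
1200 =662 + 538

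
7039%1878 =1405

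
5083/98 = 5083/98 = 51.87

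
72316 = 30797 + 41519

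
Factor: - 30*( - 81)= 2430 =2^1*3^5*5^1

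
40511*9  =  364599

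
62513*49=3063137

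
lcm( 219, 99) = 7227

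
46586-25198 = 21388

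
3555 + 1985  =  5540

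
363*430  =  156090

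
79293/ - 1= - 79293/1= -79293.00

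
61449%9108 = 6801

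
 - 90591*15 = -1358865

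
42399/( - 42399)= - 1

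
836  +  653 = 1489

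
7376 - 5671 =1705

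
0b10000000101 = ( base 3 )1102010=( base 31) 126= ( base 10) 1029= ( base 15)489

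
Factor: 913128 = 2^3* 3^1*38047^1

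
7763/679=11+42/97 = 11.43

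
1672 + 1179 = 2851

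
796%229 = 109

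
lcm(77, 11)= 77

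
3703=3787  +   - 84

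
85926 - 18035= 67891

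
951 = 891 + 60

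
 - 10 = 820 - 830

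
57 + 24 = 81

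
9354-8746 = 608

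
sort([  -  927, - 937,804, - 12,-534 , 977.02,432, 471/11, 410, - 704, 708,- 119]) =[ -937, - 927 , - 704,  -  534 , - 119, - 12,471/11, 410,432, 708,804,977.02]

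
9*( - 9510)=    - 85590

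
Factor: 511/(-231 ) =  - 73/33 = - 3^( - 1)*11^ ( - 1 ) * 73^1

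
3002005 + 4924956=7926961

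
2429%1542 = 887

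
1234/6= 617/3 =205.67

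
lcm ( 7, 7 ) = 7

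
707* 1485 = 1049895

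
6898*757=5221786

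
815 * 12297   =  10022055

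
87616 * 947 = 82972352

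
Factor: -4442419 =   -  977^1*4547^1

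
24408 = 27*904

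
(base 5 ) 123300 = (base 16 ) 12d9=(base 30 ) 5ap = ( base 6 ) 34201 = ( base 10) 4825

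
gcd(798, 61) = 1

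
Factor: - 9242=-2^1*4621^1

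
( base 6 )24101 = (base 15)107d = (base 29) 44d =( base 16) DA5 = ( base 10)3493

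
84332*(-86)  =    -  7252552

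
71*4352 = 308992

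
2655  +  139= 2794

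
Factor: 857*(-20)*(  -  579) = 2^2*3^1*5^1*193^1*857^1 = 9924060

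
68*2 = 136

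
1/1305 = 1/1305 = 0.00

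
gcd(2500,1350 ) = 50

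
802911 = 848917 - 46006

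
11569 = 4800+6769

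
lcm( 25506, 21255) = 127530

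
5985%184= 97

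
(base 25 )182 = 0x33B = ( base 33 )p2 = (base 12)58B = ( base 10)827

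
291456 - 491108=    -199652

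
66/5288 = 33/2644 = 0.01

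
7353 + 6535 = 13888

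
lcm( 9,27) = 27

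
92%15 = 2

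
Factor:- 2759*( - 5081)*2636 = 36952710644 = 2^2*31^1 * 89^1*659^1  *5081^1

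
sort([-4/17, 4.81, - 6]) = [-6, - 4/17,4.81 ]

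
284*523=148532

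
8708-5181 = 3527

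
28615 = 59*485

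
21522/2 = 10761 =10761.00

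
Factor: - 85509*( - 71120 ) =6081400080 = 2^4 * 3^3 *5^1*7^1 * 127^1*3167^1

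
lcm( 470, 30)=1410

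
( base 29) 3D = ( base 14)72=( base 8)144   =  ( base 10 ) 100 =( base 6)244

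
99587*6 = 597522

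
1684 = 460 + 1224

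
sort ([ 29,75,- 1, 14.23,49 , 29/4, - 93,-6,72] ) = [ - 93,-6, - 1,29/4, 14.23, 29,49,72,75]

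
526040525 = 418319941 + 107720584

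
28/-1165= -28/1165 = - 0.02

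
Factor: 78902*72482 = 2^2*36241^1*39451^1  =  5718974764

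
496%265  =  231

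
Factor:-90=- 2^1* 3^2 * 5^1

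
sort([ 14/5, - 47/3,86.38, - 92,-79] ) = [ - 92,-79, - 47/3 , 14/5, 86.38]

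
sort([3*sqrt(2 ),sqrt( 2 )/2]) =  [sqrt( 2 ) /2 , 3 *sqrt(2)] 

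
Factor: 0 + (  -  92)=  - 2^2 * 23^1 =-92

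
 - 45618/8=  - 5703 + 3/4 = - 5702.25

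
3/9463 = 3/9463 = 0.00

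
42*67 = 2814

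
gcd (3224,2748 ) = 4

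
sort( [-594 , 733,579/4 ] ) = [-594,579/4,  733] 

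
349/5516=349/5516  =  0.06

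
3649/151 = 3649/151 = 24.17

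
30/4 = 15/2 = 7.50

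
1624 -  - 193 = 1817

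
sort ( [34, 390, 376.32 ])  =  [34 , 376.32, 390 ]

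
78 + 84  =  162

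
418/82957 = 418/82957 = 0.01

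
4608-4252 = 356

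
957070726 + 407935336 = 1365006062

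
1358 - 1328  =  30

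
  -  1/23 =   -  1  +  22/23= - 0.04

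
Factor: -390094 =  - 2^1*195047^1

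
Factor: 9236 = 2^2*2309^1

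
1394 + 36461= 37855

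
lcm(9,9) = 9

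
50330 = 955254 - 904924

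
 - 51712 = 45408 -97120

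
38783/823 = 38783/823 = 47.12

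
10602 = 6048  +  4554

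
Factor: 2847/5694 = 2^ (-1) = 1/2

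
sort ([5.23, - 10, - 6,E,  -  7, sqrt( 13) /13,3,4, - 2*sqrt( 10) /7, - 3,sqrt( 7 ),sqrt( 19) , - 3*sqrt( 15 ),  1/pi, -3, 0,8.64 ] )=[ - 3*sqrt( 15), - 10,- 7,- 6, - 3, - 3, -2*sqrt( 10) /7,0,sqrt(13)/13,1/pi, sqrt( 7),E,3,4,sqrt(19), 5.23,8.64] 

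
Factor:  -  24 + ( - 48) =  - 72 = -2^3*3^2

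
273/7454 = 273/7454 = 0.04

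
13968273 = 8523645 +5444628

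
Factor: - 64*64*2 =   -  8192 = - 2^13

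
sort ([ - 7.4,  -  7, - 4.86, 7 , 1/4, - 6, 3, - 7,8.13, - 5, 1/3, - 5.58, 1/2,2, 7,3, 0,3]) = [ - 7.4, - 7, - 7, -6,-5.58, - 5, - 4.86,0, 1/4, 1/3, 1/2, 2,3 , 3,3 , 7, 7,8.13]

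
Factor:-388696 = -2^3*7^1*11^1*631^1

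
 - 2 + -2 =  - 4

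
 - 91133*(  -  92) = 8384236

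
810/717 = 270/239 = 1.13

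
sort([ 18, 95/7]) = [ 95/7,18] 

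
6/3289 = 6/3289 =0.00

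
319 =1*319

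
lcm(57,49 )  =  2793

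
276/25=276/25 =11.04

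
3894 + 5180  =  9074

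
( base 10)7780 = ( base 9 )11604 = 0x1e64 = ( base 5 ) 222110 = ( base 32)7j4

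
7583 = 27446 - 19863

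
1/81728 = 1/81728 =0.00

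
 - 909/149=- 7+134/149 = - 6.10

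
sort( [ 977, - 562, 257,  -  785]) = [ - 785, - 562, 257,977 ] 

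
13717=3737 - -9980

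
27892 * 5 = 139460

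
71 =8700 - 8629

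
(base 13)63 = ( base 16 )51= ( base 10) 81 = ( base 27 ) 30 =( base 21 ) 3i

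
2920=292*10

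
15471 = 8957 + 6514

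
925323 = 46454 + 878869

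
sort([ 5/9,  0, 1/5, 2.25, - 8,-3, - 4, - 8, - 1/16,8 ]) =[-8,-8, - 4, - 3, - 1/16, 0,  1/5, 5/9,2.25, 8]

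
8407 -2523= 5884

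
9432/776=1179/97 = 12.15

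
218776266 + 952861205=1171637471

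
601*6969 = 4188369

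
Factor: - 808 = - 2^3 * 101^1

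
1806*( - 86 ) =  - 155316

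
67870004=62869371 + 5000633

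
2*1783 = 3566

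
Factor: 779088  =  2^4*3^1*16231^1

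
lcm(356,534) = 1068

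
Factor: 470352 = 2^4  *  3^1*41^1*239^1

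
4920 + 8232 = 13152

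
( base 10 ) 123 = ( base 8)173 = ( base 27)4f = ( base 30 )43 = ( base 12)A3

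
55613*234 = 13013442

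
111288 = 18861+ 92427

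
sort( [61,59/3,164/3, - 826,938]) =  [ - 826,59/3,164/3,61, 938]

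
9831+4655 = 14486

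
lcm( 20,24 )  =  120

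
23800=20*1190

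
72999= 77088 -4089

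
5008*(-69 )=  - 345552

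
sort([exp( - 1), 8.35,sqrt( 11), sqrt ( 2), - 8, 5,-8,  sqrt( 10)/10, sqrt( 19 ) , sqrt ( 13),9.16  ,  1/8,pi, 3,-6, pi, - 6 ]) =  [-8, - 8 , - 6, - 6,  1/8, sqrt (10 )/10,  exp( - 1 ),sqrt( 2), 3, pi, pi,sqrt( 11), sqrt( 13),sqrt( 19) , 5, 8.35,9.16 ] 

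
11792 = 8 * 1474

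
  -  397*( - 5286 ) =2098542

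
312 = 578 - 266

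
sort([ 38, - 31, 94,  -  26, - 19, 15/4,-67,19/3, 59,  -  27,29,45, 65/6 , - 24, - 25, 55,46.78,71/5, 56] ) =[ - 67, - 31, - 27,  -  26, - 25, - 24, - 19,15/4,19/3, 65/6,71/5,29,38, 45,46.78, 55,56,59,94 ]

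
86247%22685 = 18192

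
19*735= 13965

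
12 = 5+7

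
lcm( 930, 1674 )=8370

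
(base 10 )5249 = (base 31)5EA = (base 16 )1481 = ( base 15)184E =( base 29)670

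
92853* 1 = 92853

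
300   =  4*75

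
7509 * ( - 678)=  - 5091102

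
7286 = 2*3643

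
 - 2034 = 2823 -4857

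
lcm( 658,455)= 42770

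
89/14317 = 89/14317 = 0.01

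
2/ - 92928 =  - 1 + 46463/46464 = - 0.00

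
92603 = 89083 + 3520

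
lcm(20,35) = 140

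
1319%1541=1319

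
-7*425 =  - 2975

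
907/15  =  907/15 = 60.47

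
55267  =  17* 3251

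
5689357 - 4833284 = 856073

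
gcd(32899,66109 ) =1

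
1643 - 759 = 884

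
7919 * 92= 728548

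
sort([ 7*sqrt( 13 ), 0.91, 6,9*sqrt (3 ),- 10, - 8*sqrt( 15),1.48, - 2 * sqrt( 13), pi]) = [ -8 *sqrt (15), -10,-2*sqrt(13 ),0.91,  1.48, pi, 6, 9 * sqrt(3),7  *  sqrt(13) ] 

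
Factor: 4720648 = 2^3 * 71^1* 8311^1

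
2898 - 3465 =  - 567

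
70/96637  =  70/96637 = 0.00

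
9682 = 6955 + 2727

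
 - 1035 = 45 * (- 23)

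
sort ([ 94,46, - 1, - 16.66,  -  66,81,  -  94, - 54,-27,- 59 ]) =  [-94, - 66, - 59, - 54,  -  27, - 16.66, - 1,46 , 81, 94]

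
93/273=31/91 = 0.34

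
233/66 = 233/66 = 3.53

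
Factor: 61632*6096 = 375708672 = 2^10 * 3^3*107^1* 127^1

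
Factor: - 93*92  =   - 2^2  *  3^1*23^1* 31^1  =  - 8556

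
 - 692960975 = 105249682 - 798210657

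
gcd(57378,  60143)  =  1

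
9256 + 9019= 18275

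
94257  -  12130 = 82127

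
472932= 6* 78822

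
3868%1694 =480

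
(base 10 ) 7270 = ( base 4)1301212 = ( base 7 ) 30124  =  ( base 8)16146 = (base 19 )112C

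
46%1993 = 46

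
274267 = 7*39181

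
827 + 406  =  1233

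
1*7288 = 7288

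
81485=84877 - 3392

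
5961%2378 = 1205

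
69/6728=69/6728=   0.01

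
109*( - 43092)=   -  4697028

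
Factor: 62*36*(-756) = - 1687392 = - 2^5*3^5*7^1*31^1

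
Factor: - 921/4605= - 5^( - 1 )= -1/5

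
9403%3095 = 118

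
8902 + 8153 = 17055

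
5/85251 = 5/85251 = 0.00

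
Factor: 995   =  5^1*199^1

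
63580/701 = 90 + 490/701 = 90.70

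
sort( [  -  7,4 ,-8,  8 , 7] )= [ - 8,  -  7 , 4,  7,8] 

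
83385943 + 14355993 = 97741936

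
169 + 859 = 1028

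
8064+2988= 11052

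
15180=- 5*( - 3036) 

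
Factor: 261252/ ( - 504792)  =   - 59/114 = - 2^( - 1)*3^( - 1 )*19^( - 1)*59^1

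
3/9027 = 1/3009 = 0.00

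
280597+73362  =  353959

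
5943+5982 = 11925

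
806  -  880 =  - 74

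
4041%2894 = 1147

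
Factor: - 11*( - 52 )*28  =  16016 =2^4*7^1*11^1*13^1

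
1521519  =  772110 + 749409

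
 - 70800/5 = -14160  =  - 14160.00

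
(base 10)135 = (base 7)252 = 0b10000111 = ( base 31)4b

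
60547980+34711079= 95259059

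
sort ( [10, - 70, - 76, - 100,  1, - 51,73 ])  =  [-100, - 76, - 70 ,- 51,1,10, 73]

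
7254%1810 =14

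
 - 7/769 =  - 1 + 762/769 =- 0.01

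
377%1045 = 377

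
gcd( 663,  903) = 3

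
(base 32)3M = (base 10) 118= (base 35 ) 3d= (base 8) 166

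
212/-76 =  - 3 + 4/19 = - 2.79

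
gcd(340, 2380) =340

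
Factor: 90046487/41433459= 3^ ( - 1)*163^( - 1 ) * 179^1*84731^( - 1)*503053^1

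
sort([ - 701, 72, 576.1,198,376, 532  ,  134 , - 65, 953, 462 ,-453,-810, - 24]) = [ - 810, - 701, - 453, -65,-24, 72,134, 198, 376,462, 532,576.1, 953] 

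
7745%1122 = 1013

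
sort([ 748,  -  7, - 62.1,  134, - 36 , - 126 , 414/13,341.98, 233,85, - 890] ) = [-890, - 126, - 62.1, - 36, - 7,414/13,85, 134,233,  341.98,748]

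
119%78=41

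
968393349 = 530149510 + 438243839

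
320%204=116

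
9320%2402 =2114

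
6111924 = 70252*87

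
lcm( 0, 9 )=0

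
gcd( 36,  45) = 9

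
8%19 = 8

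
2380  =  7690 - 5310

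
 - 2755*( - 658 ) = 1812790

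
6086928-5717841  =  369087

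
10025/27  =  10025/27 = 371.30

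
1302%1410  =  1302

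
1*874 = 874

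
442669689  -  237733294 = 204936395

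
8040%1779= 924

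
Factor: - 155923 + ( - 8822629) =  - 8978552 = - 2^3*11^1*257^1*397^1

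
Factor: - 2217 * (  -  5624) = 12468408 = 2^3 * 3^1 * 19^1*37^1*739^1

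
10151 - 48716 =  - 38565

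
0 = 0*81713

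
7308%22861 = 7308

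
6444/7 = 920 +4/7 = 920.57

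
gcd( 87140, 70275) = 5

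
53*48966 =2595198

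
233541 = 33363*7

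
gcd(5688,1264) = 632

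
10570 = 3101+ 7469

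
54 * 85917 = 4639518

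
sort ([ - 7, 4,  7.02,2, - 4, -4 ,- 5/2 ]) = [ - 7, - 4 ,  -  4,-5/2, 2, 4,7.02]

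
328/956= 82/239=0.34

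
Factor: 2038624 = 2^5*7^1*19^1*479^1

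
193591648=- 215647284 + 409238932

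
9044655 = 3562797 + 5481858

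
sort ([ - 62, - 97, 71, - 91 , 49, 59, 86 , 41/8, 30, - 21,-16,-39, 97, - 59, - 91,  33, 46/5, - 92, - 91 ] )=[ - 97,  -  92, -91, - 91, - 91, - 62, - 59, - 39,-21, - 16, 41/8,46/5,  30, 33, 49, 59,71, 86,97]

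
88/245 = 88/245   =  0.36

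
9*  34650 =311850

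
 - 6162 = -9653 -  - 3491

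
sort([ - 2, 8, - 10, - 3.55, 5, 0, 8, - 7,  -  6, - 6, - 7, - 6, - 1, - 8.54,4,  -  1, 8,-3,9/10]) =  [-10, - 8.54, - 7 , - 7, - 6, - 6, - 6,-3.55, - 3,- 2, - 1,- 1, 0,  9/10, 4,  5, 8, 8, 8] 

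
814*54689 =44516846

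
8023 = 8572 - 549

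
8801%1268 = 1193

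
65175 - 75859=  - 10684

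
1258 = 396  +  862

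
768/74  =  10+14/37= 10.38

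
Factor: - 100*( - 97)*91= 882700 =2^2*5^2*7^1*13^1*97^1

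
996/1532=249/383 = 0.65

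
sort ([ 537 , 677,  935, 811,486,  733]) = [486,537,677,733,  811,935 ] 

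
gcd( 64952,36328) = 8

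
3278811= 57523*57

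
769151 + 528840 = 1297991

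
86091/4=21522 + 3/4 = 21522.75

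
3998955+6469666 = 10468621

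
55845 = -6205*( - 9 ) 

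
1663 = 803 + 860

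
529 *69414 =36720006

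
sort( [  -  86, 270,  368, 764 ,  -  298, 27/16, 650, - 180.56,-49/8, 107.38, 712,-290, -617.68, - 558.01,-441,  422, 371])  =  [-617.68, - 558.01, - 441 ,-298, - 290, - 180.56 , - 86,-49/8,27/16 , 107.38, 270,368,371, 422,650 , 712,  764]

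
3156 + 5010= 8166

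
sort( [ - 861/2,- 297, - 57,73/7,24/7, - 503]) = [ - 503,-861/2, - 297, - 57, 24/7,73/7 ]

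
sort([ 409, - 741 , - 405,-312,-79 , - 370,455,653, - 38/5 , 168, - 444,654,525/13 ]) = [ - 741, - 444,-405, - 370,  -  312, - 79, - 38/5, 525/13,168,409 , 455,653,  654]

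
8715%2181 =2172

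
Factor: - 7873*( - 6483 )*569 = 29042134971 = 3^1*569^1*2161^1*7873^1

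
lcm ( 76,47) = 3572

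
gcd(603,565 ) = 1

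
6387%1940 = 567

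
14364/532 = 27 = 27.00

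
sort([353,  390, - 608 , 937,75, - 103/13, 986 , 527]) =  [ - 608, - 103/13, 75, 353, 390,527,  937,986]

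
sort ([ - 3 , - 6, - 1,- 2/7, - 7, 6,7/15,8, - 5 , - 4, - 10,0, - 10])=[ - 10, - 10, - 7, - 6, - 5, - 4, - 3,-1,  -  2/7, 0 , 7/15, 6,8 ] 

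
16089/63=5363/21=255.38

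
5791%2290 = 1211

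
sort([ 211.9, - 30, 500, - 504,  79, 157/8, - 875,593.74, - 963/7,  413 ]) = [ - 875, -504,-963/7,-30 , 157/8, 79,  211.9,  413 , 500, 593.74] 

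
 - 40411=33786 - 74197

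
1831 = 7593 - 5762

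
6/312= 1/52 = 0.02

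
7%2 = 1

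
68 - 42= 26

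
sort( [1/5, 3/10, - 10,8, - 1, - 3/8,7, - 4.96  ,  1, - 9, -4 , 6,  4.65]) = [ - 10 ,-9,  -  4.96, - 4, -1, - 3/8, 1/5,3/10,1,4.65,6 , 7,  8]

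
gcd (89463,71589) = 3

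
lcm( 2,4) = 4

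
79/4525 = 79/4525=0.02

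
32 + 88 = 120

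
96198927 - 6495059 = 89703868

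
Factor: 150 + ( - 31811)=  - 7^1*4523^1 = - 31661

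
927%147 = 45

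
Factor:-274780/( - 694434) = 137390/347217  =  2^1*3^(-1 )*5^1*11^1*13^( - 1 )*29^( - 1 )*307^( - 1)*1249^1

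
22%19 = 3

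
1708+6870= 8578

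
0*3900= 0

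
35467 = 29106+6361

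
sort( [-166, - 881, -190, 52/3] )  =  [ - 881, - 190,  -  166, 52/3 ] 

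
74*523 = 38702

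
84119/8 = 84119/8 = 10514.88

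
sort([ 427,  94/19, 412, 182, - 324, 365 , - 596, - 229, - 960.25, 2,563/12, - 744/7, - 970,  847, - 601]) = [ - 970, - 960.25, - 601,-596, - 324, - 229,-744/7, 2, 94/19,563/12,182, 365, 412, 427,847] 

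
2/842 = 1/421  =  0.00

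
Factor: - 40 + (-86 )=-2^1*3^2*7^1 = - 126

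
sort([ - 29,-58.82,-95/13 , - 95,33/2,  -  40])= [  -  95, - 58.82,- 40, - 29, -95/13,33/2] 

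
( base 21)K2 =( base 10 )422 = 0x1A6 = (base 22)j4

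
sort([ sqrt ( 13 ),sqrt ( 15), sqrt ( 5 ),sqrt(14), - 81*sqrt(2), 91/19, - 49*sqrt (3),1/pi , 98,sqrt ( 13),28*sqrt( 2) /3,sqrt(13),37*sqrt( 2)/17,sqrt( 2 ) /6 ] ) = [- 81*sqrt( 2 ), - 49*sqrt( 3 ), sqrt( 2 )/6,1/pi,  sqrt(5),37*sqrt( 2) /17, sqrt ( 13 ),sqrt( 13 ), sqrt( 13),sqrt ( 14 ), sqrt ( 15),  91/19 , 28*sqrt( 2) /3, 98]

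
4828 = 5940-1112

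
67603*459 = 31029777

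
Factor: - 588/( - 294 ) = 2^1 = 2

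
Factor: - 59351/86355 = -3^( - 2 )*5^ ( - 1)*19^( - 1)*101^( - 1 ) * 59351^1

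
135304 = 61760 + 73544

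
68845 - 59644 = 9201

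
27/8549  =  27/8549 = 0.00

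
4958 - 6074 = - 1116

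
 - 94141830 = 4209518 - 98351348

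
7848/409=7848/409= 19.19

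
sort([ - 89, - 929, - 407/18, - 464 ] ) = [ - 929, - 464,  -  89, - 407/18]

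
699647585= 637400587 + 62246998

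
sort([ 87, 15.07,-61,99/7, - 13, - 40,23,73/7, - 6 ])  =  [-61, - 40,-13,  -  6 , 73/7,99/7,15.07,23,87 ] 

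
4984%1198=192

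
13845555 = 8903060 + 4942495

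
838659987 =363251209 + 475408778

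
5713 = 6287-574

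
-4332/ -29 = 149 + 11/29=149.38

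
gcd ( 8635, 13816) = 1727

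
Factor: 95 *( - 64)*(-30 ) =2^7*3^1 * 5^2 * 19^1=182400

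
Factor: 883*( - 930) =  - 821190 = - 2^1 *3^1*5^1*31^1*883^1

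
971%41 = 28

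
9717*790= 7676430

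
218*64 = 13952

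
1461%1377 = 84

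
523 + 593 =1116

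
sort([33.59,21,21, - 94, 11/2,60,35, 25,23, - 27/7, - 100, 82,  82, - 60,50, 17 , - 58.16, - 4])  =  [-100 , - 94, - 60, - 58.16, - 4, - 27/7, 11/2, 17,21, 21,23,25 , 33.59,35,  50, 60,82,  82]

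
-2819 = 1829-4648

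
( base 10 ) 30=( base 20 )1A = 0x1E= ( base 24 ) 16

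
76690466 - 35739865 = 40950601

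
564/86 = 6 + 24/43 = 6.56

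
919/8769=919/8769=0.10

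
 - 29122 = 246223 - 275345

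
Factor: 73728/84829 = 2^13*3^2*41^(-1)*2069^( - 1 )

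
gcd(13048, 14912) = 1864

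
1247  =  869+378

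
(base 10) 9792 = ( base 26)ECG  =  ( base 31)A5R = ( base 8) 23100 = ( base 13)45c3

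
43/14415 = 43/14415 = 0.00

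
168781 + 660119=828900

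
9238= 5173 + 4065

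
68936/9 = 68936/9 = 7659.56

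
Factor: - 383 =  - 383^1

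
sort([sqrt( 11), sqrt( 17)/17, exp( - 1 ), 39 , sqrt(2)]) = [ sqrt(17 )/17,exp ( - 1), sqrt(2), sqrt ( 11),39 ] 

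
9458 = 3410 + 6048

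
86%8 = 6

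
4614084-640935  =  3973149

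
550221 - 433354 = 116867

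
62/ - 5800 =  - 1 + 2869/2900 = - 0.01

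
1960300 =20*98015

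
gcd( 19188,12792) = 6396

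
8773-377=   8396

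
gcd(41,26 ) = 1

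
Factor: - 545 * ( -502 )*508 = 2^3*5^1*109^1*127^1*251^1 = 138983720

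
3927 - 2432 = 1495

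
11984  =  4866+7118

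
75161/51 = 75161/51 = 1473.75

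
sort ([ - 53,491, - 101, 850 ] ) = [ - 101, - 53,491,850 ]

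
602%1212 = 602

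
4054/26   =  155 + 12/13= 155.92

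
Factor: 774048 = 2^5*3^1*11^1*733^1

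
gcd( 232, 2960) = 8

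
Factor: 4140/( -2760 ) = -2^( - 1 ) *3^1 = - 3/2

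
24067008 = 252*95504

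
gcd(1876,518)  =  14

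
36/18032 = 9/4508 =0.00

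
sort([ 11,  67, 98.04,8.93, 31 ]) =[ 8.93,11,31, 67,98.04]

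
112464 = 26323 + 86141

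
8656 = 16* 541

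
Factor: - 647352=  - 2^3*3^7*37^1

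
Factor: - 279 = - 3^2*31^1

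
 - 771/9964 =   -  1 + 9193/9964 = -0.08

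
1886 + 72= 1958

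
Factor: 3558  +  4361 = 7919 = 7919^1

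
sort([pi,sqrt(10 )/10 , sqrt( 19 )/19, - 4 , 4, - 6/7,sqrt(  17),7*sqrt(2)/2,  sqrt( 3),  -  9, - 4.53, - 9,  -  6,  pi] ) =[ - 9, - 9, - 6,  -  4.53, - 4,  -  6/7,sqrt(19) /19,sqrt( 10 )/10,sqrt(3),pi,pi,4 , sqrt( 17),7 * sqrt(2)/2 ] 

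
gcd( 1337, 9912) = 7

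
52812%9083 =7397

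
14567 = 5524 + 9043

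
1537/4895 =1537/4895 = 0.31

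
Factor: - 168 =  - 2^3*3^1*7^1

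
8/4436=2/1109 = 0.00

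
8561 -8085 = 476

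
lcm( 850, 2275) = 77350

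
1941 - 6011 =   -  4070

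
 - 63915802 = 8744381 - 72660183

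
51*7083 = 361233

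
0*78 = 0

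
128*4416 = 565248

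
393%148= 97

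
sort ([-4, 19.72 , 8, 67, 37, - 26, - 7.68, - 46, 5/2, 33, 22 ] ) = [-46, -26,-7.68 , -4, 5/2,  8, 19.72,22, 33 , 37, 67]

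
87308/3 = 87308/3 = 29102.67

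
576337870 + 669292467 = 1245630337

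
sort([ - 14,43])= [-14, 43]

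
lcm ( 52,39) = 156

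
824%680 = 144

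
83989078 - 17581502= 66407576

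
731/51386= 731/51386 = 0.01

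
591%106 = 61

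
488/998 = 244/499 = 0.49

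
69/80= 69/80 = 0.86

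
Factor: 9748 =2^2* 2437^1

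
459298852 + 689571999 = 1148870851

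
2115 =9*235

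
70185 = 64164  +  6021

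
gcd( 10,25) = 5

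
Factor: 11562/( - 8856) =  - 2^( - 2 ) * 3^ ( - 2)*47^1 = -47/36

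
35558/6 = 5926 + 1/3 = 5926.33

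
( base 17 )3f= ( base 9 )73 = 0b1000010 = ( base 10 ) 66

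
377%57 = 35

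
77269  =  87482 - 10213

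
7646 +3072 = 10718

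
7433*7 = 52031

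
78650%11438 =10022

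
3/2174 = 3/2174= 0.00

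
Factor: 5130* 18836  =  2^3*3^3 * 5^1*17^1*19^1 * 277^1  =  96628680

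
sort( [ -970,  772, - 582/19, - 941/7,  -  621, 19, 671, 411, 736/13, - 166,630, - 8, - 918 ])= [ - 970,  -  918 , - 621,- 166 ,  -  941/7,-582/19,-8,19, 736/13,411, 630 , 671,  772]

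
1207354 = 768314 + 439040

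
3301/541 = 6 + 55/541= 6.10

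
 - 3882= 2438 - 6320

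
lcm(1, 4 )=4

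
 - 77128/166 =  - 465 + 31/83 = - 464.63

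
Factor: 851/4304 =2^(-4)*23^1* 37^1 * 269^( - 1)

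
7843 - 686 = 7157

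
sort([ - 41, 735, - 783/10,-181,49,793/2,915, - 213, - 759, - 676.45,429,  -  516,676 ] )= [ - 759, - 676.45, - 516, - 213, - 181, - 783/10,  -  41 , 49, 793/2,429, 676,735,915]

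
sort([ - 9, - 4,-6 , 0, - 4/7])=[  -  9,  -  6 ,-4,-4/7,0] 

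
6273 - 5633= 640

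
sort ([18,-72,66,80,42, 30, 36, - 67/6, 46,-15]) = [-72, - 15 , - 67/6, 18, 30,36, 42, 46, 66, 80 ]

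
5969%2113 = 1743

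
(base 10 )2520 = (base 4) 213120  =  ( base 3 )10110100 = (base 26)3IO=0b100111011000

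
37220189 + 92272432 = 129492621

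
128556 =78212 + 50344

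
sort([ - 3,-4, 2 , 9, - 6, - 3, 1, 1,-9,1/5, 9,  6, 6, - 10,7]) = [ - 10, -9,-6, - 4,  -  3, - 3, 1/5, 1, 1,  2,6, 6, 7, 9 , 9 ] 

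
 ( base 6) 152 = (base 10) 68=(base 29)2A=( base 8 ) 104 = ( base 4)1010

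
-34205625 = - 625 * 54729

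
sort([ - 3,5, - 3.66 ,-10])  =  [ - 10 , - 3.66, - 3, 5 ] 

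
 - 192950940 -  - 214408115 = 21457175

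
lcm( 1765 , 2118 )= 10590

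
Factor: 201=3^1*67^1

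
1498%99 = 13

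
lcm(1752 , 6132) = 12264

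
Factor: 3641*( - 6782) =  - 2^1*11^1 *331^1*3391^1 = -24693262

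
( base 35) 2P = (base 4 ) 1133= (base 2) 1011111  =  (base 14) 6B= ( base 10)95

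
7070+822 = 7892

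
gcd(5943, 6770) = 1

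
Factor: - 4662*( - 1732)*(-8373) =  - 2^3* 3^3 * 7^1 * 37^1* 433^1 * 2791^1 = - 67608491832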